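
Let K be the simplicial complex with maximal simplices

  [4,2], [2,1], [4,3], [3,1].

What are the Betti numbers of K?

K has 4 vertices, 4 edges.
rank ∂_0 = 0, rank ∂_1 = 3 ⇒ b_0 = 4 − 0 − 3 = 1; all invariant factors of ∂_1 are 1 so no torsion. So H_0 = Z.
rank ∂_1 = 3, rank ∂_2 = 0 ⇒ b_1 = 4 − 3 − 0 = 1. So H_1 = Z.

b_0 = 1, b_1 = 1.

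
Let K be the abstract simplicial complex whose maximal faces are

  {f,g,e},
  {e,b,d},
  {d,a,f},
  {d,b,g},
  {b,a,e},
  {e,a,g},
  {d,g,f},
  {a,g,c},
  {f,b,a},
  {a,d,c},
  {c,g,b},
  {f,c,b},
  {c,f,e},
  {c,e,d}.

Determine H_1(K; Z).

Take the total order a < b < c < d < e < f < g on the vertex set. Then K (dimension 2) consists of the simplices:

  0-simplices (7): a, b, c, d, e, f, g
  1-simplices (21): ab, ac, ad, ae, af, ag, bc, bd, be, bf, bg, cd, ce, cf, cg, de, df, dg, ef, eg, fg
  2-simplices (14): abe, abf, acd, acg, adf, aeg, bcf, bcg, bde, bdg, cde, cef, dfg, efg

giving chain groups C_0 ≅ Z^7, C_1 ≅ Z^21, C_2 ≅ Z^14.

Boundary ∂_1: C_1 → C_0 is given by ∂[p,q] = [q] − [p]. For instance
  ∂cf = f − c.
The resulting 7×21 matrix has rank 6, and its Smith normal form has invariant factors (1,1,1,1,1,1).

Boundary ∂_2: C_2 → C_1 acts by ∂[p,q,r] = [q,r] − [p,r] + [p,q]. For instance
  ∂abe = be − ae + ab,
  ∂bde = de − be + bd.
The resulting 21×14 matrix has rank 13, and its Smith normal form has invariant factors (1,1,1,1,1,1,1,1,1,1,1,1,1).

Reading off H_k = ker ∂_k / im ∂_{k+1}:

  H_1: rank ker ∂_1 − rank ∂_2 = (21 − 6) − 13 = 2, and the invariant factors of ∂_2 are all 1, so H_1 ≅ Z^2.

H_1 = Z^2.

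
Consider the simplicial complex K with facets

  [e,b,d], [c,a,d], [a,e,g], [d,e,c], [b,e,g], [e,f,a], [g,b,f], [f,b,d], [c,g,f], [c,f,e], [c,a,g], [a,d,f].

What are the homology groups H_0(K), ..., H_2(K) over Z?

H_0 = Z,  H_1 = Z_2,  H_2 = 0.

We work with the vertex ordering a < b < c < d < e < f < g. The simplices of K, each written with vertices in increasing order, are:

  0-simplices (7): a, b, c, d, e, f, g
  1-simplices (18): ac, ad, ae, af, ag, bd, be, bf, bg, cd, ce, cf, cg, de, df, ef, eg, fg
  2-simplices (12): acd, acg, adf, aef, aeg, bde, bdf, beg, bfg, cde, cef, cfg

giving chain groups C_0 ≅ Z^7, C_1 ≅ Z^18, C_2 ≅ Z^12.

The boundary map ∂_1: C_1 → C_0 sends each edge [p,q] (with p < q) to q − p. For instance
  ∂ae = e − a.
The 7×18 boundary matrix has rank 6 and Smith normal form diag(1,1,1,1,1,1).

The boundary map ∂_2: C_2 → C_1 maps a triangle to the signed sum of its edges. For instance
  ∂cef = ef − cf + ce,
  ∂beg = eg − bg + be.
As a 18×12 matrix over Z this has rank 12, with invariant factors (1,1,1,1,1,1,1,1,1,1,1,2).

Reading off H_k = ker ∂_k / im ∂_{k+1}:

  H_0: rank C_0 − rank ∂_1 = 7 − 6 = 1, and the invariant factors of ∂_1 are all 1, so H_0 ≅ Z.
  H_1: rank ker ∂_1 − rank ∂_2 = (18 − 6) − 12 = 0, and ∂_2 has invariant factor 2 > 1, so H_1 ≅ Z_2.
  H_2: rank ker ∂_2 − rank ∂_3 = (12 − 12) − 0 = 0, and there is no ∂_3, so H_2 ≅ 0.

(K is a triangulation of the real projective plane RP^2.)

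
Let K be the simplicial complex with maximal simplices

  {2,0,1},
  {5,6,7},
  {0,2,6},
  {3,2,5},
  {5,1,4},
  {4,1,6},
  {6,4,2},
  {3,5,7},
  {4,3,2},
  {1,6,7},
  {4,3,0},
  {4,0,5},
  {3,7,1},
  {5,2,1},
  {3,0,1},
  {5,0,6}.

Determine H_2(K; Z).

Fix the vertex order 0 < 1 < 2 < 3 < 4 < 5 < 6 < 7 and write every simplex with vertices in increasing order. Then dim K = 2 and the simplices of K are:

  0-simplices (8): [0], [1], [2], [3], [4], [5], [6], [7]
  1-simplices (24): (24 of them)
  2-simplices (16): [0,1,2], [0,1,3], [0,2,6], [0,3,4], [0,4,5], [0,5,6], [1,2,5], [1,3,7], [1,4,5], [1,4,6], [1,6,7], [2,3,4], [2,3,5], [2,4,6], [3,5,7], [5,6,7]

Hence C_0 ≅ Z^8, C_1 ≅ Z^24, C_2 ≅ Z^16.

∂_1: C_1 → C_0 is given by ∂[p,q] = [q] − [p].
The resulting 8×24 matrix has rank 7, and its Smith normal form has invariant factors (1,1,1,1,1,1,1).

The boundary map ∂_2: C_2 → C_1 acts by ∂[p,q,r] = [q,r] − [p,r] + [p,q]. For instance
  ∂[0,3,4] = [3,4] − [0,4] + [0,3],
  ∂[2,4,6] = [4,6] − [2,6] + [2,4].
The 24×16 boundary matrix has rank 15 and Smith normal form diag(1,1,1,1,1,1,1,1,1,1,1,1,1,1,1).

Now H_k = ker ∂_k / im ∂_{k+1}, so:

  H_2: rank ker ∂_2 − rank ∂_3 = (16 − 15) − 0 = 1, and there is no ∂_3, so H_2 = Z.

H_2 = Z.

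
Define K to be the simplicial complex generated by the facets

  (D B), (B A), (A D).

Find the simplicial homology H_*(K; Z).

Take the total order A < B < D on the vertex set. Then K (dimension 1) consists of the simplices:

  0-simplices (3): A, B, D
  1-simplices (3): AB, AD, BD

Hence C_0 ≅ Z^3, C_1 ≅ Z^3.

The boundary map ∂_1: C_1 → C_0 is given by ∂[p,q] = [q] − [p].
As a 3×3 matrix over Z this has rank 2, with invariant factors (1,1).

Reading off H_k = ker ∂_k / im ∂_{k+1}:

  H_0: rank C_0 − rank ∂_1 = 3 − 2 = 1, and the invariant factors of ∂_1 are all 1, so H_0 = Z.
  H_1: rank ker ∂_1 − rank ∂_2 = (3 − 2) − 0 = 1, and there is no ∂_2, so H_1 = Z.

(K is a triangulation of the circle S^1.)

H_0 = Z,  H_1 = Z.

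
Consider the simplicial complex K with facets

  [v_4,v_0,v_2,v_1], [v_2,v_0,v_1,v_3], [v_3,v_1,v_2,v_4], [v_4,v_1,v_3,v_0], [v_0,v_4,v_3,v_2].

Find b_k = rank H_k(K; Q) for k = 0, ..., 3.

We work with the vertex ordering v_0 < v_1 < v_2 < v_3 < v_4. The simplices of K, each written with vertices in increasing order, are:

  0-simplices (5): [v_0], [v_1], [v_2], [v_3], [v_4]
  1-simplices (10): [v_0,v_1], [v_0,v_2], [v_0,v_3], [v_0,v_4], [v_1,v_2], [v_1,v_3], [v_1,v_4], [v_2,v_3], [v_2,v_4], [v_3,v_4]
  2-simplices (10): [v_0,v_1,v_2], [v_0,v_1,v_3], [v_0,v_1,v_4], [v_0,v_2,v_3], [v_0,v_2,v_4], [v_0,v_3,v_4], [v_1,v_2,v_3], [v_1,v_2,v_4], [v_1,v_3,v_4], [v_2,v_3,v_4]
  3-simplices (5): [v_0,v_1,v_2,v_3], [v_0,v_1,v_2,v_4], [v_0,v_1,v_3,v_4], [v_0,v_2,v_3,v_4], [v_1,v_2,v_3,v_4]

giving chain groups C_0 ≅ Z^5, C_1 ≅ Z^10, C_2 ≅ Z^10, C_3 ≅ Z^5.

Boundary ∂_1: C_1 → C_0 sends each edge [p,q] (with p < q) to q − p. For instance
  ∂[v_0,v_4] = [v_4] − [v_0].
The resulting 5×10 matrix has rank 4, and its Smith normal form has invariant factors (1,1,1,1).

Boundary ∂_2: C_2 → C_1 sends each 2-simplex [p,q,r] to [q,r] − [p,r] + [p,q]. For instance
  ∂[v_0,v_1,v_2] = [v_1,v_2] − [v_0,v_2] + [v_0,v_1],
  ∂[v_1,v_2,v_4] = [v_2,v_4] − [v_1,v_4] + [v_1,v_2].
The 10×10 boundary matrix has rank 6 and Smith normal form diag(1,1,1,1,1,1).

Boundary ∂_3: C_3 → C_2 sends each 3-simplex σ to the alternating sum Σ_i (−1)^i (σ with its i-th vertex removed). For instance
  ∂[v_0,v_1,v_2,v_4] = [v_1,v_2,v_4] − [v_0,v_2,v_4] + [v_0,v_1,v_4] − [v_0,v_1,v_2],
  ∂[v_0,v_2,v_3,v_4] = [v_2,v_3,v_4] − [v_0,v_3,v_4] + [v_0,v_2,v_4] − [v_0,v_2,v_3].
This gives a 10×5 integer matrix of rank 4; reducing to Smith normal form yields diagonal entries (1,1,1,1).

Now H_k = ker ∂_k / im ∂_{k+1}, so:

  H_0: rank C_0 − rank ∂_1 = 5 − 4 = 1, and the invariant factors of ∂_1 are all 1, so H_0 ≅ Z.
  H_1: rank ker ∂_1 − rank ∂_2 = (10 − 4) − 6 = 0, and the invariant factors of ∂_2 are all 1, so H_1 ≅ 0.
  H_2: rank ker ∂_2 − rank ∂_3 = (10 − 6) − 4 = 0, and the invariant factors of ∂_3 are all 1, so H_2 ≅ 0.
  H_3: rank ker ∂_3 − rank ∂_4 = (5 − 4) − 0 = 1, and there is no ∂_4, so H_3 ≅ Z.

(K is a triangulation of the 3-sphere S^3.)

Hence the Betti numbers are b_0 = 1, b_1 = 0, b_2 = 0, b_3 = 1.

b_0 = 1, b_1 = 0, b_2 = 0, b_3 = 1.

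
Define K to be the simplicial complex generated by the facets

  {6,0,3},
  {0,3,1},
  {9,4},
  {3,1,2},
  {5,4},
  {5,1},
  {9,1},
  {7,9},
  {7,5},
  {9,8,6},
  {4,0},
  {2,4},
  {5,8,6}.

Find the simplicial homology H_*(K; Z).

Order the vertices as 0 < 1 < 2 < 3 < 4 < 5 < 6 < 7 < 8 < 9. Listing each simplex with vertices in this order, K has dimension 2 with simplices:

  0-simplices (10): [0], [1], [2], [3], [4], [5], [6], [7], [8], [9]
  1-simplices (20): [0,1], [0,3], [0,4], [0,6], [1,2], [1,3], [1,5], [1,9], [2,3], [2,4], [3,6], [4,5], [4,9], [5,6], [5,7], [5,8], [6,8], [6,9], [7,9], [8,9]
  2-simplices (5): [0,1,3], [0,3,6], [1,2,3], [5,6,8], [6,8,9]

giving chain groups C_0 ≅ Z^10, C_1 ≅ Z^20, C_2 ≅ Z^5.

∂_1: C_1 → C_0 sends each edge [p,q] (with p < q) to q − p.
The resulting 10×20 matrix has rank 9, and its Smith normal form has invariant factors (1,1,1,1,1,1,1,1,1).

Boundary ∂_2: C_2 → C_1 sends each 2-simplex [p,q,r] to [q,r] − [p,r] + [p,q]. For instance
  ∂[5,6,8] = [6,8] − [5,8] + [5,6],
  ∂[0,3,6] = [3,6] − [0,6] + [0,3].
This gives a 20×5 integer matrix of rank 5; reducing to Smith normal form yields diagonal entries (1,1,1,1,1).

Reading off H_k = ker ∂_k / im ∂_{k+1}:

  H_0: rank C_0 − rank ∂_1 = 10 − 9 = 1, and the invariant factors of ∂_1 are all 1, so H_0 ≅ Z.
  H_1: rank ker ∂_1 − rank ∂_2 = (20 − 9) − 5 = 6, and the invariant factors of ∂_2 are all 1, so H_1 ≅ Z^6.
  H_2: rank ker ∂_2 − rank ∂_3 = (5 − 5) − 0 = 0, and there is no ∂_3, so H_2 ≅ 0.

As a check, the Euler characteristic is 10 − 20 + 5 = -5, which agrees with 1 − 6 + 0 = -5.

H_0 ≅ Z,  H_1 ≅ Z^6,  H_2 = 0.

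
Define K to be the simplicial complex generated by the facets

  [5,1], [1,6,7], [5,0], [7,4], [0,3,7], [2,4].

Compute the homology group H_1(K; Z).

H_1 ≅ Z.

Take the total order 0 < 1 < 2 < 3 < 4 < 5 < 6 < 7 on the vertex set. Then K (dimension 2) consists of the simplices:

  0-simplices (8): [0], [1], [2], [3], [4], [5], [6], [7]
  1-simplices (10): [0,3], [0,5], [0,7], [1,5], [1,6], [1,7], [2,4], [3,7], [4,7], [6,7]
  2-simplices (2): [0,3,7], [1,6,7]

so the chain groups are C_0 ≅ Z^8, C_1 ≅ Z^10, C_2 ≅ Z^2.

∂_1: C_1 → C_0 maps an edge to its endpoints' difference, ∂[p,q] = q − p. For instance
  ∂[4,7] = [7] − [4].
The resulting 8×10 matrix has rank 7, and its Smith normal form has invariant factors (1,1,1,1,1,1,1).

Boundary ∂_2: C_2 → C_1 maps a triangle to the signed sum of its edges. For instance
  ∂[1,6,7] = [6,7] − [1,7] + [1,6],
  ∂[0,3,7] = [3,7] − [0,7] + [0,3].
The resulting 10×2 matrix has rank 2, and its Smith normal form has invariant factors (1,1).

Computing H_k = (kernel of ∂_k) / (image of ∂_{k+1}):

  H_1: rank ker ∂_1 − rank ∂_2 = (10 − 7) − 2 = 1, and the invariant factors of ∂_2 are all 1, so H_1 ≅ Z.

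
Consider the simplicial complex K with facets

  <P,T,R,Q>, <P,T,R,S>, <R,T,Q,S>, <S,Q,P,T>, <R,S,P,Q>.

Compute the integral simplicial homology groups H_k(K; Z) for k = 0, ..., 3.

H_0 ≅ Z,  H_1 = 0,  H_2 = 0,  H_3 ≅ Z.

We work with the vertex ordering P < Q < R < S < T. The simplices of K, each written with vertices in increasing order, are:

  0-simplices (5): P, Q, R, S, T
  1-simplices (10): PQ, PR, PS, PT, QR, QS, QT, RS, RT, ST
  2-simplices (10): PQR, PQS, PQT, PRS, PRT, PST, QRS, QRT, QST, RST
  3-simplices (5): PQRS, PQRT, PQST, PRST, QRST

so the chain groups are C_0 ≅ Z^5, C_1 ≅ Z^10, C_2 ≅ Z^10, C_3 ≅ Z^5.

Boundary ∂_1: C_1 → C_0 sends each edge [p,q] (with p < q) to q − p.
As a 5×10 matrix over Z this has rank 4, with invariant factors (1,1,1,1).

The boundary map ∂_2: C_2 → C_1 sends each 2-simplex [p,q,r] to [q,r] − [p,r] + [p,q]. For instance
  ∂PQR = QR − PR + PQ,
  ∂QST = ST − QT + QS.
This gives a 10×10 integer matrix of rank 6; reducing to Smith normal form yields diagonal entries (1,1,1,1,1,1).

∂_3: C_3 → C_2 sends each 3-simplex σ to the alternating sum Σ_i (−1)^i (σ with its i-th vertex removed). For instance
  ∂PQRS = QRS − PRS + PQS − PQR,
  ∂PQST = QST − PST + PQT − PQS.
As a 10×5 matrix over Z this has rank 4, with invariant factors (1,1,1,1).

Computing H_k = (kernel of ∂_k) / (image of ∂_{k+1}):

  H_0: rank C_0 − rank ∂_1 = 5 − 4 = 1, and the invariant factors of ∂_1 are all 1, so H_0 ≅ Z.
  H_1: rank ker ∂_1 − rank ∂_2 = (10 − 4) − 6 = 0, and the invariant factors of ∂_2 are all 1, so H_1 ≅ 0.
  H_2: rank ker ∂_2 − rank ∂_3 = (10 − 6) − 4 = 0, and the invariant factors of ∂_3 are all 1, so H_2 ≅ 0.
  H_3: rank ker ∂_3 − rank ∂_4 = (5 − 4) − 0 = 1, and there is no ∂_4, so H_3 ≅ Z.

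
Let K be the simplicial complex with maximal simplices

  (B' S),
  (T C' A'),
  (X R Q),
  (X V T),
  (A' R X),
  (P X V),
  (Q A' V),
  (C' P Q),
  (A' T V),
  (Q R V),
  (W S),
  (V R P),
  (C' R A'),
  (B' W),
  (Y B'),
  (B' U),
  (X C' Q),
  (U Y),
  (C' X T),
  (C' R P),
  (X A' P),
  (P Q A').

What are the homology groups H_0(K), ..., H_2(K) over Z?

H_0 ≅ Z^2,  H_1 ≅ Z^4,  H_2 ≅ Z.

Take the total order P < Q < R < S < T < U < V < W < X < Y < A' < B' < C' on the vertex set. Then K (dimension 2) consists of the simplices:

  0-simplices (13): [P], [Q], [R], [S], [T], [U], [V], [W], [X], [Y], [A'], [B'], [C']
  1-simplices (30): (30 of them)
  2-simplices (16): [P,Q,A'], [P,Q,C'], [P,R,V], [P,R,C'], [P,V,X], [P,X,A'], [Q,R,V], [Q,R,X], [Q,V,A'], [Q,X,C'], [R,X,A'], [R,A',C'], [T,V,X], [T,V,A'], [T,X,C'], [T,A',C']

so the chain groups are C_0 ≅ Z^13, C_1 ≅ Z^30, C_2 ≅ Z^16.

The boundary map ∂_1: C_1 → C_0 is given by ∂[p,q] = [q] − [p]. For instance
  ∂[V,X] = [X] − [V].
As a 13×30 matrix over Z this has rank 11, with invariant factors (1,1,1,1,1,1,1,1,1,1,1).

∂_2: C_2 → C_1 sends each 2-simplex [p,q,r] to [q,r] − [p,r] + [p,q]. For instance
  ∂[Q,V,A'] = [V,A'] − [Q,A'] + [Q,V],
  ∂[P,V,X] = [V,X] − [P,X] + [P,V].
As a 30×16 matrix over Z this has rank 15, with invariant factors (1,1,1,1,1,1,1,1,1,1,1,1,1,1,1).

Reading off H_k = ker ∂_k / im ∂_{k+1}:

  H_0: rank C_0 − rank ∂_1 = 13 − 11 = 2, and the invariant factors of ∂_1 are all 1, so H_0 = Z^2.
  H_1: rank ker ∂_1 − rank ∂_2 = (30 − 11) − 15 = 4, and the invariant factors of ∂_2 are all 1, so H_1 = Z^4.
  H_2: rank ker ∂_2 − rank ∂_3 = (16 − 15) − 0 = 1, and there is no ∂_3, so H_2 = Z.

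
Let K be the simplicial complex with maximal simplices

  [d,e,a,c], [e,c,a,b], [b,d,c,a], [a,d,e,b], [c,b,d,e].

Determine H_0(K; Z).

We work with the vertex ordering a < b < c < d < e. The simplices of K, each written with vertices in increasing order, are:

  0-simplices (5): a, b, c, d, e
  1-simplices (10): ab, ac, ad, ae, bc, bd, be, cd, ce, de
  2-simplices (10): abc, abd, abe, acd, ace, ade, bcd, bce, bde, cde
  3-simplices (5): abcd, abce, abde, acde, bcde

so the chain groups are C_0 ≅ Z^5, C_1 ≅ Z^10, C_2 ≅ Z^10, C_3 ≅ Z^5.

Boundary ∂_1: C_1 → C_0 maps an edge to its endpoints' difference, ∂[p,q] = q − p.
The 5×10 boundary matrix has rank 4 and Smith normal form diag(1,1,1,1).

Boundary ∂_2: C_2 → C_1 sends each 2-simplex [p,q,r] to [q,r] − [p,r] + [p,q]. For instance
  ∂cde = de − ce + cd,
  ∂acd = cd − ad + ac.
This gives a 10×10 integer matrix of rank 6; reducing to Smith normal form yields diagonal entries (1,1,1,1,1,1).

Boundary ∂_3: C_3 → C_2 sends each 3-simplex σ to the alternating sum Σ_i (−1)^i (σ with its i-th vertex removed). For instance
  ∂bcde = cde − bde + bce − bcd,
  ∂abde = bde − ade + abe − abd.
This gives a 10×5 integer matrix of rank 4; reducing to Smith normal form yields diagonal entries (1,1,1,1).

From H_k ≅ ker(∂_k) / im(∂_{k+1}) we obtain:

  H_0: rank C_0 − rank ∂_1 = 5 − 4 = 1, and the invariant factors of ∂_1 are all 1, so H_0 ≅ Z.

H_0 = Z.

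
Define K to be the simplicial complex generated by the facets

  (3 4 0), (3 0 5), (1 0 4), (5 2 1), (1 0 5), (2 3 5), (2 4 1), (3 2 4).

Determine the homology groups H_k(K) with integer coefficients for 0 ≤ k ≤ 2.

H_0 ≅ Z,  H_1 = 0,  H_2 ≅ Z.

K has 6 vertices, 12 edges, 8 triangles.
rank ∂_0 = 0, rank ∂_1 = 5 ⇒ b_0 = 6 − 0 − 5 = 1; all invariant factors of ∂_1 are 1 so no torsion. So H_0 = Z.
rank ∂_1 = 5, rank ∂_2 = 7 ⇒ b_1 = 12 − 5 − 7 = 0; all invariant factors of ∂_2 are 1 so no torsion. So H_1 = 0.
rank ∂_2 = 7, rank ∂_3 = 0 ⇒ b_2 = 8 − 7 − 0 = 1. So H_2 = Z.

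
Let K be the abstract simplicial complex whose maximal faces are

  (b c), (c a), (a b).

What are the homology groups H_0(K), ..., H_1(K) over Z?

Order the vertices as a < b < c. Listing each simplex with vertices in this order, K has dimension 1 with simplices:

  0-simplices (3): a, b, c
  1-simplices (3): ab, ac, bc

giving chain groups C_0 ≅ Z^3, C_1 ≅ Z^3.

Boundary ∂_1: C_1 → C_0 is given by ∂[p,q] = [q] − [p]. For instance
  ∂ab = b − a.
As a 3×3 matrix over Z this has rank 2, with invariant factors (1,1).

Now H_k = ker ∂_k / im ∂_{k+1}, so:

  H_0: rank C_0 − rank ∂_1 = 3 − 2 = 1, and the invariant factors of ∂_1 are all 1, so H_0 ≅ Z.
  H_1: rank ker ∂_1 − rank ∂_2 = (3 − 2) − 0 = 1, and there is no ∂_2, so H_1 ≅ Z.

As a check, the Euler characteristic is 3 − 3 = 0, which agrees with 1 − 1 = 0.

H_0 = Z,  H_1 = Z.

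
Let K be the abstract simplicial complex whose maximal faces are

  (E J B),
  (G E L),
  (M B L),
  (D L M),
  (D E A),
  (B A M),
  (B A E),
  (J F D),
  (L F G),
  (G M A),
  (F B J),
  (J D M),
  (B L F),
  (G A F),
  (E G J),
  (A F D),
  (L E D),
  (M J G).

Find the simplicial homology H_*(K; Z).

H_0 ≅ Z,  H_1 ≅ Z^2,  H_2 ≅ Z.

Order the vertices as A < B < D < E < F < G < J < L < M. Listing each simplex with vertices in this order, K has dimension 2 with simplices:

  0-simplices (9): A, B, D, E, F, G, J, L, M
  1-simplices (27): AB, AD, AE, AF, AG, AM, BE, BF, BJ, BL, BM, DE, DF, DJ, DL, DM, EG, EJ, EL, FG, FJ, FL, GJ, GL, GM, JM, LM
  2-simplices (18): ABE, ABM, ADE, ADF, AFG, AGM, BEJ, BFJ, BFL, BLM, DEL, DFJ, DJM, DLM, EGJ, EGL, FGL, GJM

giving chain groups C_0 ≅ Z^9, C_1 ≅ Z^27, C_2 ≅ Z^18.

The boundary map ∂_1: C_1 → C_0 sends each edge [p,q] (with p < q) to q − p.
The 9×27 boundary matrix has rank 8 and Smith normal form diag(1,1,1,1,1,1,1,1).

Boundary ∂_2: C_2 → C_1 sends each 2-simplex [p,q,r] to [q,r] − [p,r] + [p,q]. For instance
  ∂ADE = DE − AE + AD,
  ∂AGM = GM − AM + AG.
The 27×18 boundary matrix has rank 17 and Smith normal form diag(1,1,1,1,1,1,1,1,1,1,1,1,1,1,1,1,1).

Now H_k = ker ∂_k / im ∂_{k+1}, so:

  H_0: rank C_0 − rank ∂_1 = 9 − 8 = 1, and the invariant factors of ∂_1 are all 1, so H_0 = Z.
  H_1: rank ker ∂_1 − rank ∂_2 = (27 − 8) − 17 = 2, and the invariant factors of ∂_2 are all 1, so H_1 = Z^2.
  H_2: rank ker ∂_2 − rank ∂_3 = (18 − 17) − 0 = 1, and there is no ∂_3, so H_2 = Z.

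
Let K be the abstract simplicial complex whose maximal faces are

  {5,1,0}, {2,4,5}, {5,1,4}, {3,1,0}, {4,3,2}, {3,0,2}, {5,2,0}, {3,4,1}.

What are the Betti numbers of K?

Take the total order 0 < 1 < 2 < 3 < 4 < 5 on the vertex set. Then K (dimension 2) consists of the simplices:

  0-simplices (6): [0], [1], [2], [3], [4], [5]
  1-simplices (12): [0,1], [0,2], [0,3], [0,5], [1,3], [1,4], [1,5], [2,3], [2,4], [2,5], [3,4], [4,5]
  2-simplices (8): [0,1,3], [0,1,5], [0,2,3], [0,2,5], [1,3,4], [1,4,5], [2,3,4], [2,4,5]

Hence C_0 ≅ Z^6, C_1 ≅ Z^12, C_2 ≅ Z^8.

∂_1: C_1 → C_0 maps an edge to its endpoints' difference, ∂[p,q] = q − p. For instance
  ∂[0,3] = [3] − [0].
The resulting 6×12 matrix has rank 5, and its Smith normal form has invariant factors (1,1,1,1,1).

Boundary ∂_2: C_2 → C_1 maps a triangle to the signed sum of its edges. For instance
  ∂[0,2,3] = [2,3] − [0,3] + [0,2],
  ∂[0,1,3] = [1,3] − [0,3] + [0,1].
The resulting 12×8 matrix has rank 7, and its Smith normal form has invariant factors (1,1,1,1,1,1,1).

From H_k ≅ ker(∂_k) / im(∂_{k+1}) we obtain:

  H_0: rank C_0 − rank ∂_1 = 6 − 5 = 1, and the invariant factors of ∂_1 are all 1, so H_0 = Z.
  H_1: rank ker ∂_1 − rank ∂_2 = (12 − 5) − 7 = 0, and the invariant factors of ∂_2 are all 1, so H_1 = 0.
  H_2: rank ker ∂_2 − rank ∂_3 = (8 − 7) − 0 = 1, and there is no ∂_3, so H_2 = Z.

(K is a triangulation of the 2-sphere S^2.)

Hence the Betti numbers are b_0 = 1, b_1 = 0, b_2 = 1.

b_0 = 1, b_1 = 0, b_2 = 1.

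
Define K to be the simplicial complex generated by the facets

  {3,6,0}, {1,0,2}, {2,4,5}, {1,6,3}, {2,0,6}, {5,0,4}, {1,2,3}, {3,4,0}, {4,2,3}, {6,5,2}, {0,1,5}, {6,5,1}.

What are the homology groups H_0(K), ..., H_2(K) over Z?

H_0 ≅ Z,  H_1 ≅ Z_2,  H_2 = 0.

Take the total order 0 < 1 < 2 < 3 < 4 < 5 < 6 on the vertex set. Then K (dimension 2) consists of the simplices:

  0-simplices (7): [0], [1], [2], [3], [4], [5], [6]
  1-simplices (18): [0,1], [0,2], [0,3], [0,4], [0,5], [0,6], [1,2], [1,3], [1,5], [1,6], [2,3], [2,4], [2,5], [2,6], [3,4], [3,6], [4,5], [5,6]
  2-simplices (12): [0,1,2], [0,1,5], [0,2,6], [0,3,4], [0,3,6], [0,4,5], [1,2,3], [1,3,6], [1,5,6], [2,3,4], [2,4,5], [2,5,6]

giving chain groups C_0 ≅ Z^7, C_1 ≅ Z^18, C_2 ≅ Z^12.

∂_1: C_1 → C_0 is given by ∂[p,q] = [q] − [p]. For instance
  ∂[2,5] = [5] − [2].
As a 7×18 matrix over Z this has rank 6, with invariant factors (1,1,1,1,1,1).

Boundary ∂_2: C_2 → C_1 maps a triangle to the signed sum of its edges. For instance
  ∂[0,1,2] = [1,2] − [0,2] + [0,1],
  ∂[0,2,6] = [2,6] − [0,6] + [0,2].
As a 18×12 matrix over Z this has rank 12, with invariant factors (1,1,1,1,1,1,1,1,1,1,1,2).

Now H_k = ker ∂_k / im ∂_{k+1}, so:

  H_0: rank C_0 − rank ∂_1 = 7 − 6 = 1, and the invariant factors of ∂_1 are all 1, so H_0 ≅ Z.
  H_1: rank ker ∂_1 − rank ∂_2 = (18 − 6) − 12 = 0, and ∂_2 has invariant factor 2 > 1, so H_1 ≅ Z_2.
  H_2: rank ker ∂_2 − rank ∂_3 = (12 − 12) − 0 = 0, and there is no ∂_3, so H_2 ≅ 0.

As a check, the Euler characteristic is 7 − 18 + 12 = 1, which agrees with 1 − 0 + 0 = 1.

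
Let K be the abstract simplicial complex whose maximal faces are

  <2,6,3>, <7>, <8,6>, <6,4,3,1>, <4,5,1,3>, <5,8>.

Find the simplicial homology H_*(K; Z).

We work with the vertex ordering 1 < 2 < 3 < 4 < 5 < 6 < 7 < 8. The simplices of K, each written with vertices in increasing order, are:

  0-simplices (8): [1], [2], [3], [4], [5], [6], [7], [8]
  1-simplices (13): [1,3], [1,4], [1,5], [1,6], [2,3], [2,6], [3,4], [3,5], [3,6], [4,5], [4,6], [5,8], [6,8]
  2-simplices (8): [1,3,4], [1,3,5], [1,3,6], [1,4,5], [1,4,6], [2,3,6], [3,4,5], [3,4,6]
  3-simplices (2): [1,3,4,5], [1,3,4,6]

so the chain groups are C_0 ≅ Z^8, C_1 ≅ Z^13, C_2 ≅ Z^8, C_3 ≅ Z^2.

Boundary ∂_1: C_1 → C_0 sends each edge [p,q] (with p < q) to q − p.
The 8×13 boundary matrix has rank 6 and Smith normal form diag(1,1,1,1,1,1).

The boundary map ∂_2: C_2 → C_1 acts by ∂[p,q,r] = [q,r] − [p,r] + [p,q]. For instance
  ∂[2,3,6] = [3,6] − [2,6] + [2,3],
  ∂[1,4,5] = [4,5] − [1,5] + [1,4].
The 13×8 boundary matrix has rank 6 and Smith normal form diag(1,1,1,1,1,1).

Boundary ∂_3: C_3 → C_2 sends each 3-simplex σ to the alternating sum Σ_i (−1)^i (σ with its i-th vertex removed). For instance
  ∂[1,3,4,5] = [3,4,5] − [1,4,5] + [1,3,5] − [1,3,4],
  ∂[1,3,4,6] = [3,4,6] − [1,4,6] + [1,3,6] − [1,3,4].
This gives a 8×2 integer matrix of rank 2; reducing to Smith normal form yields diagonal entries (1,1).

From H_k ≅ ker(∂_k) / im(∂_{k+1}) we obtain:

  H_0: rank C_0 − rank ∂_1 = 8 − 6 = 2, and the invariant factors of ∂_1 are all 1, so H_0 ≅ Z^2.
  H_1: rank ker ∂_1 − rank ∂_2 = (13 − 6) − 6 = 1, and the invariant factors of ∂_2 are all 1, so H_1 ≅ Z.
  H_2: rank ker ∂_2 − rank ∂_3 = (8 − 6) − 2 = 0, and the invariant factors of ∂_3 are all 1, so H_2 ≅ 0.
  H_3: rank ker ∂_3 − rank ∂_4 = (2 − 2) − 0 = 0, and there is no ∂_4, so H_3 ≅ 0.

As a check, the Euler characteristic is 8 − 13 + 8 − 2 = 1, which agrees with 2 − 1 + 0 − 0 = 1.

H_0 = Z^2,  H_1 = Z,  H_2 = 0,  H_3 = 0.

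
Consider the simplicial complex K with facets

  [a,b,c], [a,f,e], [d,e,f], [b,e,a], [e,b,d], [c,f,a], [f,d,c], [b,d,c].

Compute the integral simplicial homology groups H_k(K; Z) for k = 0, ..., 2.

H_0 ≅ Z,  H_1 = 0,  H_2 ≅ Z.

We work with the vertex ordering a < b < c < d < e < f. The simplices of K, each written with vertices in increasing order, are:

  0-simplices (6): a, b, c, d, e, f
  1-simplices (12): ab, ac, ae, af, bc, bd, be, cd, cf, de, df, ef
  2-simplices (8): abc, abe, acf, aef, bcd, bde, cdf, def

giving chain groups C_0 ≅ Z^6, C_1 ≅ Z^12, C_2 ≅ Z^8.

Boundary ∂_1: C_1 → C_0 maps an edge to its endpoints' difference, ∂[p,q] = q − p. For instance
  ∂de = e − d.
This gives a 6×12 integer matrix of rank 5; reducing to Smith normal form yields diagonal entries (1,1,1,1,1).

Boundary ∂_2: C_2 → C_1 acts by ∂[p,q,r] = [q,r] − [p,r] + [p,q]. For instance
  ∂bcd = cd − bd + bc,
  ∂aef = ef − af + ae.
The resulting 12×8 matrix has rank 7, and its Smith normal form has invariant factors (1,1,1,1,1,1,1).

From H_k ≅ ker(∂_k) / im(∂_{k+1}) we obtain:

  H_0: rank C_0 − rank ∂_1 = 6 − 5 = 1, and the invariant factors of ∂_1 are all 1, so H_0 ≅ Z.
  H_1: rank ker ∂_1 − rank ∂_2 = (12 − 5) − 7 = 0, and the invariant factors of ∂_2 are all 1, so H_1 ≅ 0.
  H_2: rank ker ∂_2 − rank ∂_3 = (8 − 7) − 0 = 1, and there is no ∂_3, so H_2 ≅ Z.

As a check, the Euler characteristic is 6 − 12 + 8 = 2, which agrees with 1 − 0 + 1 = 2.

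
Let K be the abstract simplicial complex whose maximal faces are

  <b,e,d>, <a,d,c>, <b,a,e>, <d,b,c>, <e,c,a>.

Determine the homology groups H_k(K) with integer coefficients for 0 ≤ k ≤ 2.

Order the vertices as a < b < c < d < e. Listing each simplex with vertices in this order, K has dimension 2 with simplices:

  0-simplices (5): a, b, c, d, e
  1-simplices (10): ab, ac, ad, ae, bc, bd, be, cd, ce, de
  2-simplices (5): abe, acd, ace, bcd, bde

so the chain groups are C_0 ≅ Z^5, C_1 ≅ Z^10, C_2 ≅ Z^5.

Boundary ∂_1: C_1 → C_0 maps an edge to its endpoints' difference, ∂[p,q] = q − p.
The resulting 5×10 matrix has rank 4, and its Smith normal form has invariant factors (1,1,1,1).

Boundary ∂_2: C_2 → C_1 sends each 2-simplex [p,q,r] to [q,r] − [p,r] + [p,q]. For instance
  ∂bcd = cd − bd + bc,
  ∂acd = cd − ad + ac.
The 10×5 boundary matrix has rank 5 and Smith normal form diag(1,1,1,1,1).

Reading off H_k = ker ∂_k / im ∂_{k+1}:

  H_0: rank C_0 − rank ∂_1 = 5 − 4 = 1, and the invariant factors of ∂_1 are all 1, so H_0 ≅ Z.
  H_1: rank ker ∂_1 − rank ∂_2 = (10 − 4) − 5 = 1, and the invariant factors of ∂_2 are all 1, so H_1 ≅ Z.
  H_2: rank ker ∂_2 − rank ∂_3 = (5 − 5) − 0 = 0, and there is no ∂_3, so H_2 ≅ 0.

H_0 ≅ Z,  H_1 ≅ Z,  H_2 = 0.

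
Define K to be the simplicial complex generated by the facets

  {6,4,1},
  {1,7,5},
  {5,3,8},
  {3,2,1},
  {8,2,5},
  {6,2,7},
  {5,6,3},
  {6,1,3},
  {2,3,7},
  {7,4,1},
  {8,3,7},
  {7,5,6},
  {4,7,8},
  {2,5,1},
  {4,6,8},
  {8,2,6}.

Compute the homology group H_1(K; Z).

Fix the vertex order 1 < 2 < 3 < 4 < 5 < 6 < 7 < 8 and write every simplex with vertices in increasing order. Then dim K = 2 and the simplices of K are:

  0-simplices (8): [1], [2], [3], [4], [5], [6], [7], [8]
  1-simplices (24): (24 of them)
  2-simplices (16): [1,2,3], [1,2,5], [1,3,6], [1,4,6], [1,4,7], [1,5,7], [2,3,7], [2,5,8], [2,6,7], [2,6,8], [3,5,6], [3,5,8], [3,7,8], [4,6,8], [4,7,8], [5,6,7]

giving chain groups C_0 ≅ Z^8, C_1 ≅ Z^24, C_2 ≅ Z^16.

∂_1: C_1 → C_0 sends each edge [p,q] (with p < q) to q − p.
The resulting 8×24 matrix has rank 7, and its Smith normal form has invariant factors (1,1,1,1,1,1,1).

∂_2: C_2 → C_1 maps a triangle to the signed sum of its edges. For instance
  ∂[4,6,8] = [6,8] − [4,8] + [4,6],
  ∂[1,4,7] = [4,7] − [1,7] + [1,4].
The 24×16 boundary matrix has rank 15 and Smith normal form diag(1,1,1,1,1,1,1,1,1,1,1,1,1,1,1).

Reading off H_k = ker ∂_k / im ∂_{k+1}:

  H_1: rank ker ∂_1 − rank ∂_2 = (24 − 7) − 15 = 2, and the invariant factors of ∂_2 are all 1, so H_1 ≅ Z^2.

(K is a triangulation of the torus T^2.)

H_1 ≅ Z^2.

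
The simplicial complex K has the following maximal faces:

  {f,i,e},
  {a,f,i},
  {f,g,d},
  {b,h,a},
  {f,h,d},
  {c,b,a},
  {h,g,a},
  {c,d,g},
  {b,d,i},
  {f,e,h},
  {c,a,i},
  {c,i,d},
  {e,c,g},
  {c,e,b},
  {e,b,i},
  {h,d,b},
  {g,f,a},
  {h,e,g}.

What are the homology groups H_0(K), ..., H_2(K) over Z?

Take the total order a < b < c < d < e < f < g < h < i on the vertex set. Then K (dimension 2) consists of the simplices:

  0-simplices (9): a, b, c, d, e, f, g, h, i
  1-simplices (27): ab, ac, af, ag, ah, ai, bc, bd, be, bh, bi, cd, ce, cg, ci, df, dg, dh, di, ef, eg, eh, ei, fg, fh, fi, gh
  2-simplices (18): abc, abh, aci, afg, afi, agh, bce, bdh, bdi, bei, cdg, cdi, ceg, dfg, dfh, efh, efi, egh

giving chain groups C_0 ≅ Z^9, C_1 ≅ Z^27, C_2 ≅ Z^18.

Boundary ∂_1: C_1 → C_0 sends each edge [p,q] (with p < q) to q − p. For instance
  ∂be = e − b.
As a 9×27 matrix over Z this has rank 8, with invariant factors (1,1,1,1,1,1,1,1).

The boundary map ∂_2: C_2 → C_1 maps a triangle to the signed sum of its edges. For instance
  ∂dfg = fg − dg + df,
  ∂afg = fg − ag + af.
As a 27×18 matrix over Z this has rank 18, with invariant factors (1,1,1,1,1,1,1,1,1,1,1,1,1,1,1,1,1,2).

From H_k ≅ ker(∂_k) / im(∂_{k+1}) we obtain:

  H_0: rank C_0 − rank ∂_1 = 9 − 8 = 1, and the invariant factors of ∂_1 are all 1, so H_0 ≅ Z.
  H_1: rank ker ∂_1 − rank ∂_2 = (27 − 8) − 18 = 1, and ∂_2 has invariant factor 2 > 1, so H_1 ≅ Z ⊕ Z/2Z.
  H_2: rank ker ∂_2 − rank ∂_3 = (18 − 18) − 0 = 0, and there is no ∂_3, so H_2 ≅ 0.

As a check, the Euler characteristic is 9 − 27 + 18 = 0, which agrees with 1 − 1 + 0 = 0.

H_0 ≅ Z,  H_1 ≅ Z ⊕ Z/2Z,  H_2 = 0.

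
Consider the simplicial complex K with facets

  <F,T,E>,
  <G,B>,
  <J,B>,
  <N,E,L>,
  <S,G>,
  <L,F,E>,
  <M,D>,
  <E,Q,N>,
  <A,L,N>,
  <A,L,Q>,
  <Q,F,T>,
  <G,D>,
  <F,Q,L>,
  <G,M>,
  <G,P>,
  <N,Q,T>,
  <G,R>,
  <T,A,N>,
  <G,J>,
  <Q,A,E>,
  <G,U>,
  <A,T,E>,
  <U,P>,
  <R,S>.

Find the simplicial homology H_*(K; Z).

Fix the vertex order A < B < D < E < F < G < J < L < M < N < P < Q < R < S < T < U and write every simplex with vertices in increasing order. Then dim K = 2 and the simplices of K are:

  0-simplices (16): A, B, D, E, F, G, J, L, M, N, P, Q, R, S, T, U
  1-simplices (30): AE, AL, AN, AQ, AT, BG, BJ, DG, DM, EF, EL, EN, EQ, ET, FL, FQ, FT, GJ, GM, GP, GR, GS, GU, LN, LQ, NQ, NT, PU, QT, RS
  2-simplices (12): AEQ, AET, ALN, ALQ, ANT, EFL, EFT, ELN, ENQ, FLQ, FQT, NQT

so the chain groups are C_0 ≅ Z^16, C_1 ≅ Z^30, C_2 ≅ Z^12.

Boundary ∂_1: C_1 → C_0 sends each edge [p,q] (with p < q) to q − p.
This gives a 16×30 integer matrix of rank 14; reducing to Smith normal form yields diagonal entries (1,1,1,1,1,1,1,1,1,1,1,1,1,1).

Boundary ∂_2: C_2 → C_1 acts by ∂[p,q,r] = [q,r] − [p,r] + [p,q]. For instance
  ∂FLQ = LQ − FQ + FL,
  ∂ENQ = NQ − EQ + EN.
The resulting 30×12 matrix has rank 12, and its Smith normal form has invariant factors (1,1,1,1,1,1,1,1,1,1,1,2).

From H_k ≅ ker(∂_k) / im(∂_{k+1}) we obtain:

  H_0: rank C_0 − rank ∂_1 = 16 − 14 = 2, and the invariant factors of ∂_1 are all 1, so H_0 = Z^2.
  H_1: rank ker ∂_1 − rank ∂_2 = (30 − 14) − 12 = 4, and ∂_2 has invariant factor 2 > 1, so H_1 = Z^4 × Z/2.
  H_2: rank ker ∂_2 − rank ∂_3 = (12 − 12) − 0 = 0, and there is no ∂_3, so H_2 = 0.

As a check, the Euler characteristic is 16 − 30 + 12 = -2, which agrees with 2 − 4 + 0 = -2.

H_0 = Z^2,  H_1 = Z^4 × Z/2,  H_2 = 0.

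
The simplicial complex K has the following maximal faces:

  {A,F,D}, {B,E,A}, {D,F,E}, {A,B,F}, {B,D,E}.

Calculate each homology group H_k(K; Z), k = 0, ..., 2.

H_0 ≅ Z,  H_1 ≅ Z,  H_2 = 0.

Order the vertices as A < B < D < E < F. Listing each simplex with vertices in this order, K has dimension 2 with simplices:

  0-simplices (5): A, B, D, E, F
  1-simplices (10): AB, AD, AE, AF, BD, BE, BF, DE, DF, EF
  2-simplices (5): ABE, ABF, ADF, BDE, DEF

so the chain groups are C_0 ≅ Z^5, C_1 ≅ Z^10, C_2 ≅ Z^5.

Boundary ∂_1: C_1 → C_0 is given by ∂[p,q] = [q] − [p]. For instance
  ∂AF = F − A.
The resulting 5×10 matrix has rank 4, and its Smith normal form has invariant factors (1,1,1,1).

The boundary map ∂_2: C_2 → C_1 maps a triangle to the signed sum of its edges. For instance
  ∂DEF = EF − DF + DE,
  ∂ADF = DF − AF + AD.
The resulting 10×5 matrix has rank 5, and its Smith normal form has invariant factors (1,1,1,1,1).

Reading off H_k = ker ∂_k / im ∂_{k+1}:

  H_0: rank C_0 − rank ∂_1 = 5 − 4 = 1, and the invariant factors of ∂_1 are all 1, so H_0 = Z.
  H_1: rank ker ∂_1 − rank ∂_2 = (10 − 4) − 5 = 1, and the invariant factors of ∂_2 are all 1, so H_1 = Z.
  H_2: rank ker ∂_2 − rank ∂_3 = (5 − 5) − 0 = 0, and there is no ∂_3, so H_2 = 0.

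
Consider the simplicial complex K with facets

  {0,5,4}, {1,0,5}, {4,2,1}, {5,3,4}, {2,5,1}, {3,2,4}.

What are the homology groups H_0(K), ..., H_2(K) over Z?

We work with the vertex ordering 0 < 1 < 2 < 3 < 4 < 5. The simplices of K, each written with vertices in increasing order, are:

  0-simplices (6): [0], [1], [2], [3], [4], [5]
  1-simplices (12): [0,1], [0,4], [0,5], [1,2], [1,4], [1,5], [2,3], [2,4], [2,5], [3,4], [3,5], [4,5]
  2-simplices (6): [0,1,5], [0,4,5], [1,2,4], [1,2,5], [2,3,4], [3,4,5]

Hence C_0 ≅ Z^6, C_1 ≅ Z^12, C_2 ≅ Z^6.

The boundary map ∂_1: C_1 → C_0 is given by ∂[p,q] = [q] − [p].
The resulting 6×12 matrix has rank 5, and its Smith normal form has invariant factors (1,1,1,1,1).

Boundary ∂_2: C_2 → C_1 sends each 2-simplex [p,q,r] to [q,r] − [p,r] + [p,q]. For instance
  ∂[0,1,5] = [1,5] − [0,5] + [0,1],
  ∂[3,4,5] = [4,5] − [3,5] + [3,4].
This gives a 12×6 integer matrix of rank 6; reducing to Smith normal form yields diagonal entries (1,1,1,1,1,1).

Reading off H_k = ker ∂_k / im ∂_{k+1}:

  H_0: rank C_0 − rank ∂_1 = 6 − 5 = 1, and the invariant factors of ∂_1 are all 1, so H_0 ≅ Z.
  H_1: rank ker ∂_1 − rank ∂_2 = (12 − 5) − 6 = 1, and the invariant factors of ∂_2 are all 1, so H_1 ≅ Z.
  H_2: rank ker ∂_2 − rank ∂_3 = (6 − 6) − 0 = 0, and there is no ∂_3, so H_2 ≅ 0.

H_0 ≅ Z,  H_1 ≅ Z,  H_2 = 0.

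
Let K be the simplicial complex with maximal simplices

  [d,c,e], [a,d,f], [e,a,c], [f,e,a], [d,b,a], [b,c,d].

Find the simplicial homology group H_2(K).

Fix the vertex order a < b < c < d < e < f and write every simplex with vertices in increasing order. Then dim K = 2 and the simplices of K are:

  0-simplices (6): a, b, c, d, e, f
  1-simplices (12): ab, ac, ad, ae, af, bc, bd, cd, ce, de, df, ef
  2-simplices (6): abd, ace, adf, aef, bcd, cde

giving chain groups C_0 ≅ Z^6, C_1 ≅ Z^12, C_2 ≅ Z^6.

∂_1: C_1 → C_0 sends each edge [p,q] (with p < q) to q − p.
As a 6×12 matrix over Z this has rank 5, with invariant factors (1,1,1,1,1).

The boundary map ∂_2: C_2 → C_1 maps a triangle to the signed sum of its edges. For instance
  ∂abd = bd − ad + ab,
  ∂adf = df − af + ad.
The 12×6 boundary matrix has rank 6 and Smith normal form diag(1,1,1,1,1,1).

From H_k ≅ ker(∂_k) / im(∂_{k+1}) we obtain:

  H_2: rank ker ∂_2 − rank ∂_3 = (6 − 6) − 0 = 0, and there is no ∂_3, so H_2 = 0.

H_2 = 0.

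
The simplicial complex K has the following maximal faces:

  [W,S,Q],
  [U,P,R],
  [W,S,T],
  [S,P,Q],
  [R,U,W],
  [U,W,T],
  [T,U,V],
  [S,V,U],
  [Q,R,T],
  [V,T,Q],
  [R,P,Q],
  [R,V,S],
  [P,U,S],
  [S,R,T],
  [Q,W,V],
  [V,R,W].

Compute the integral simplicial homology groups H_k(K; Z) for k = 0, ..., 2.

We work with the vertex ordering P < Q < R < S < T < U < V < W. The simplices of K, each written with vertices in increasing order, are:

  0-simplices (8): P, Q, R, S, T, U, V, W
  1-simplices (24): PQ, PR, PS, PU, QR, QS, QT, QV, QW, RS, RT, RU, RV, RW, ST, SU, SV, SW, TU, TV, TW, UV, UW, VW
  2-simplices (16): PQR, PQS, PRU, PSU, QRT, QSW, QTV, QVW, RST, RSV, RUW, RVW, STW, SUV, TUV, TUW

so the chain groups are C_0 ≅ Z^8, C_1 ≅ Z^24, C_2 ≅ Z^16.

Boundary ∂_1: C_1 → C_0 maps an edge to its endpoints' difference, ∂[p,q] = q − p.
The resulting 8×24 matrix has rank 7, and its Smith normal form has invariant factors (1,1,1,1,1,1,1).

The boundary map ∂_2: C_2 → C_1 acts by ∂[p,q,r] = [q,r] − [p,r] + [p,q]. For instance
  ∂STW = TW − SW + ST,
  ∂QVW = VW − QW + QV.
As a 24×16 matrix over Z this has rank 15, with invariant factors (1,1,1,1,1,1,1,1,1,1,1,1,1,1,1).

From H_k ≅ ker(∂_k) / im(∂_{k+1}) we obtain:

  H_0: rank C_0 − rank ∂_1 = 8 − 7 = 1, and the invariant factors of ∂_1 are all 1, so H_0 ≅ Z.
  H_1: rank ker ∂_1 − rank ∂_2 = (24 − 7) − 15 = 2, and the invariant factors of ∂_2 are all 1, so H_1 ≅ Z^2.
  H_2: rank ker ∂_2 − rank ∂_3 = (16 − 15) − 0 = 1, and there is no ∂_3, so H_2 ≅ Z.

As a check, the Euler characteristic is 8 − 24 + 16 = 0, which agrees with 1 − 2 + 1 = 0.

H_0 = Z,  H_1 = Z^2,  H_2 = Z.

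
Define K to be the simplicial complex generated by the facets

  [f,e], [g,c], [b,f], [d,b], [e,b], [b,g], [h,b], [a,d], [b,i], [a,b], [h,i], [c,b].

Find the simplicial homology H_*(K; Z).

Order the vertices as a < b < c < d < e < f < g < h < i. Listing each simplex with vertices in this order, K has dimension 1 with simplices:

  0-simplices (9): a, b, c, d, e, f, g, h, i
  1-simplices (12): ab, ad, bc, bd, be, bf, bg, bh, bi, cg, ef, hi

giving chain groups C_0 ≅ Z^9, C_1 ≅ Z^12.

∂_1: C_1 → C_0 sends each edge [p,q] (with p < q) to q − p. For instance
  ∂bg = g − b.
As a 9×12 matrix over Z this has rank 8, with invariant factors (1,1,1,1,1,1,1,1).

Reading off H_k = ker ∂_k / im ∂_{k+1}:

  H_0: rank C_0 − rank ∂_1 = 9 − 8 = 1, and the invariant factors of ∂_1 are all 1, so H_0 ≅ Z.
  H_1: rank ker ∂_1 − rank ∂_2 = (12 − 8) − 0 = 4, and there is no ∂_2, so H_1 ≅ Z^4.

H_0 ≅ Z,  H_1 ≅ Z^4.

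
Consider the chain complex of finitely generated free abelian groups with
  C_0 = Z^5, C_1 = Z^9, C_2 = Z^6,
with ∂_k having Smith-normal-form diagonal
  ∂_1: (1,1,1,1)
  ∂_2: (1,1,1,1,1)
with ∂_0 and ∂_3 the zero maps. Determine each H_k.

H_0: b_0 = 5 − 0 − 4 = 1; torsion from ∂_1 factors > 1: none. So H_0 ≅ Z.
H_1: b_1 = 9 − 4 − 5 = 0; torsion from ∂_2 factors > 1: none. So H_1 ≅ 0.
H_2: b_2 = 6 − 5 − 0 = 1; torsion from ∂_3 factors > 1: none. So H_2 ≅ Z.

H_0 ≅ Z,  H_1 = 0,  H_2 ≅ Z.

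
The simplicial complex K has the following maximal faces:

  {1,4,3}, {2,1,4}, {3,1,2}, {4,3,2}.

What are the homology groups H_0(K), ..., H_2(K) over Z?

H_0 ≅ Z,  H_1 = 0,  H_2 ≅ Z.

We work with the vertex ordering 1 < 2 < 3 < 4. The simplices of K, each written with vertices in increasing order, are:

  0-simplices (4): [1], [2], [3], [4]
  1-simplices (6): [1,2], [1,3], [1,4], [2,3], [2,4], [3,4]
  2-simplices (4): [1,2,3], [1,2,4], [1,3,4], [2,3,4]

so the chain groups are C_0 ≅ Z^4, C_1 ≅ Z^6, C_2 ≅ Z^4.

The boundary map ∂_1: C_1 → C_0 is given by ∂[p,q] = [q] − [p]. For instance
  ∂[2,4] = [4] − [2].
The 4×6 boundary matrix has rank 3 and Smith normal form diag(1,1,1).

∂_2: C_2 → C_1 acts by ∂[p,q,r] = [q,r] − [p,r] + [p,q]. For instance
  ∂[1,3,4] = [3,4] − [1,4] + [1,3],
  ∂[1,2,3] = [2,3] − [1,3] + [1,2].
The resulting 6×4 matrix has rank 3, and its Smith normal form has invariant factors (1,1,1).

Now H_k = ker ∂_k / im ∂_{k+1}, so:

  H_0: rank C_0 − rank ∂_1 = 4 − 3 = 1, and the invariant factors of ∂_1 are all 1, so H_0 ≅ Z.
  H_1: rank ker ∂_1 − rank ∂_2 = (6 − 3) − 3 = 0, and the invariant factors of ∂_2 are all 1, so H_1 ≅ 0.
  H_2: rank ker ∂_2 − rank ∂_3 = (4 − 3) − 0 = 1, and there is no ∂_3, so H_2 ≅ Z.

As a check, the Euler characteristic is 4 − 6 + 4 = 2, which agrees with 1 − 0 + 1 = 2.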